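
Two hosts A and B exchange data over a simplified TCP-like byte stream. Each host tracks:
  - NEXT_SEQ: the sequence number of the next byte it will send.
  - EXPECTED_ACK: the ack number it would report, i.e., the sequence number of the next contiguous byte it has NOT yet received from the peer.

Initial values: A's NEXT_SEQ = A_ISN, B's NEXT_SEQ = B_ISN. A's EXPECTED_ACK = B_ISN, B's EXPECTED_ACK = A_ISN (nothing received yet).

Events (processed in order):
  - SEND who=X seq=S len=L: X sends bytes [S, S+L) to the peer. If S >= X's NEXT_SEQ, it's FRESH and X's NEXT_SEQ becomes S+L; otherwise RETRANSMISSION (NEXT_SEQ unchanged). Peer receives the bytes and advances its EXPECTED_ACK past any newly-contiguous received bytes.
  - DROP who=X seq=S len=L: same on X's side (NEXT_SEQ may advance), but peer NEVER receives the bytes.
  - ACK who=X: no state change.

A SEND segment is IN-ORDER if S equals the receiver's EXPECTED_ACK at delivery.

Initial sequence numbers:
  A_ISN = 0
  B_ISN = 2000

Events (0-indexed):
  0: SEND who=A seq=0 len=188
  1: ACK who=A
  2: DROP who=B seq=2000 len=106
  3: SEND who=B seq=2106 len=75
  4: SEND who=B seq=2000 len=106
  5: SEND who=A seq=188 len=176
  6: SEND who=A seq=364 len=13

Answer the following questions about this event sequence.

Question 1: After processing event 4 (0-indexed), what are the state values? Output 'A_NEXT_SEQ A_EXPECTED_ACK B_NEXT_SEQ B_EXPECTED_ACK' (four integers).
After event 0: A_seq=188 A_ack=2000 B_seq=2000 B_ack=188
After event 1: A_seq=188 A_ack=2000 B_seq=2000 B_ack=188
After event 2: A_seq=188 A_ack=2000 B_seq=2106 B_ack=188
After event 3: A_seq=188 A_ack=2000 B_seq=2181 B_ack=188
After event 4: A_seq=188 A_ack=2181 B_seq=2181 B_ack=188

188 2181 2181 188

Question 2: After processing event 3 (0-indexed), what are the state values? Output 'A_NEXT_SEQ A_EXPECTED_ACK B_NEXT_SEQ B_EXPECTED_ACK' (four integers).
After event 0: A_seq=188 A_ack=2000 B_seq=2000 B_ack=188
After event 1: A_seq=188 A_ack=2000 B_seq=2000 B_ack=188
After event 2: A_seq=188 A_ack=2000 B_seq=2106 B_ack=188
After event 3: A_seq=188 A_ack=2000 B_seq=2181 B_ack=188

188 2000 2181 188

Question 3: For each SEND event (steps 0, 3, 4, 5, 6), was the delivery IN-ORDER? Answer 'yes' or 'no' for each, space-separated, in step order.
Step 0: SEND seq=0 -> in-order
Step 3: SEND seq=2106 -> out-of-order
Step 4: SEND seq=2000 -> in-order
Step 5: SEND seq=188 -> in-order
Step 6: SEND seq=364 -> in-order

Answer: yes no yes yes yes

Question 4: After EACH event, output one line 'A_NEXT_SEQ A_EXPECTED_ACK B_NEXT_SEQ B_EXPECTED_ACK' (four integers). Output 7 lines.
188 2000 2000 188
188 2000 2000 188
188 2000 2106 188
188 2000 2181 188
188 2181 2181 188
364 2181 2181 364
377 2181 2181 377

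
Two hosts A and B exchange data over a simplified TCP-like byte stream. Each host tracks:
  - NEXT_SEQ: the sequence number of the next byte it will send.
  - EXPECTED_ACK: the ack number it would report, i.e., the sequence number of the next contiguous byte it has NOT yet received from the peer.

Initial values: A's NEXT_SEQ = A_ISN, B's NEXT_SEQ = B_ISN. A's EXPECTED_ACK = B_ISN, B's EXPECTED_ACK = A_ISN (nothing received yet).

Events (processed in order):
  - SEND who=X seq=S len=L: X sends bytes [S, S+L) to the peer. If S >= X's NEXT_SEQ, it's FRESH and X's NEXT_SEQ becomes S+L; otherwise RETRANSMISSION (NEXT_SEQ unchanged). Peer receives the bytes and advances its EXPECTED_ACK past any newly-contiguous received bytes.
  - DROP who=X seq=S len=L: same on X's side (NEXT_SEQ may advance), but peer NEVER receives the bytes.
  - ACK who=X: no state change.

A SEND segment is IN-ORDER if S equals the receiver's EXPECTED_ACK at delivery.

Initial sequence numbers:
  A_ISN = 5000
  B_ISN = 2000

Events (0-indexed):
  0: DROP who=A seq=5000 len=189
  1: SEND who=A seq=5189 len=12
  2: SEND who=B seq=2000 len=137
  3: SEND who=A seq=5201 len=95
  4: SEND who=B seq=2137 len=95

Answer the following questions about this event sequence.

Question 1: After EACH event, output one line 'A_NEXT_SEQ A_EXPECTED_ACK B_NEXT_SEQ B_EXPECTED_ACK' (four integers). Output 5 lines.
5189 2000 2000 5000
5201 2000 2000 5000
5201 2137 2137 5000
5296 2137 2137 5000
5296 2232 2232 5000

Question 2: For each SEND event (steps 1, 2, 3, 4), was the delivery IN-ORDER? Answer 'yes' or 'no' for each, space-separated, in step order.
Step 1: SEND seq=5189 -> out-of-order
Step 2: SEND seq=2000 -> in-order
Step 3: SEND seq=5201 -> out-of-order
Step 4: SEND seq=2137 -> in-order

Answer: no yes no yes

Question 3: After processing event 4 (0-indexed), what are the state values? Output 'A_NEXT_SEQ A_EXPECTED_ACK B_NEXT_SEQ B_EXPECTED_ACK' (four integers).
After event 0: A_seq=5189 A_ack=2000 B_seq=2000 B_ack=5000
After event 1: A_seq=5201 A_ack=2000 B_seq=2000 B_ack=5000
After event 2: A_seq=5201 A_ack=2137 B_seq=2137 B_ack=5000
After event 3: A_seq=5296 A_ack=2137 B_seq=2137 B_ack=5000
After event 4: A_seq=5296 A_ack=2232 B_seq=2232 B_ack=5000

5296 2232 2232 5000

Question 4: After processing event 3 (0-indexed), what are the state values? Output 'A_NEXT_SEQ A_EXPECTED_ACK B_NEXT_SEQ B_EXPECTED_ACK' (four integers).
After event 0: A_seq=5189 A_ack=2000 B_seq=2000 B_ack=5000
After event 1: A_seq=5201 A_ack=2000 B_seq=2000 B_ack=5000
After event 2: A_seq=5201 A_ack=2137 B_seq=2137 B_ack=5000
After event 3: A_seq=5296 A_ack=2137 B_seq=2137 B_ack=5000

5296 2137 2137 5000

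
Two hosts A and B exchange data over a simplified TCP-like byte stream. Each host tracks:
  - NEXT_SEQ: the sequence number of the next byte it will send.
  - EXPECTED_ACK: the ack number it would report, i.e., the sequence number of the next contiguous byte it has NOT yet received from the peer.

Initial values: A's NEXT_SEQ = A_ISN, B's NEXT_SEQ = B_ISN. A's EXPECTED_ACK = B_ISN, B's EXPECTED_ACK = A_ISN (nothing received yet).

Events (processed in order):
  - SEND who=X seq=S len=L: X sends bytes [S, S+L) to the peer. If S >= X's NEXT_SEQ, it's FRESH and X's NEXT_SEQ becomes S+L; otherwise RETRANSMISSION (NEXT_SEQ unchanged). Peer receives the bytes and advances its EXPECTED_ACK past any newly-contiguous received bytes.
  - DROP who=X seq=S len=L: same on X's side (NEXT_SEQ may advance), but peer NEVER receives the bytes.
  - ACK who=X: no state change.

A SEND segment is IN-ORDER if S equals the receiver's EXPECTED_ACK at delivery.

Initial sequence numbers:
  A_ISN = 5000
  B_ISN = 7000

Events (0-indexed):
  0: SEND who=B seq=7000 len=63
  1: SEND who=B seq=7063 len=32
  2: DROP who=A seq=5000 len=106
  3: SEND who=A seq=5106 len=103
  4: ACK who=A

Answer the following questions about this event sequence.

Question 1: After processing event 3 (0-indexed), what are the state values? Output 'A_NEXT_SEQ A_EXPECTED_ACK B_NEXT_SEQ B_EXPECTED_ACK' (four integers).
After event 0: A_seq=5000 A_ack=7063 B_seq=7063 B_ack=5000
After event 1: A_seq=5000 A_ack=7095 B_seq=7095 B_ack=5000
After event 2: A_seq=5106 A_ack=7095 B_seq=7095 B_ack=5000
After event 3: A_seq=5209 A_ack=7095 B_seq=7095 B_ack=5000

5209 7095 7095 5000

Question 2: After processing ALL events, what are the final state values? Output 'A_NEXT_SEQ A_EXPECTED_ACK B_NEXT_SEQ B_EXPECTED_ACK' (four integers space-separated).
Answer: 5209 7095 7095 5000

Derivation:
After event 0: A_seq=5000 A_ack=7063 B_seq=7063 B_ack=5000
After event 1: A_seq=5000 A_ack=7095 B_seq=7095 B_ack=5000
After event 2: A_seq=5106 A_ack=7095 B_seq=7095 B_ack=5000
After event 3: A_seq=5209 A_ack=7095 B_seq=7095 B_ack=5000
After event 4: A_seq=5209 A_ack=7095 B_seq=7095 B_ack=5000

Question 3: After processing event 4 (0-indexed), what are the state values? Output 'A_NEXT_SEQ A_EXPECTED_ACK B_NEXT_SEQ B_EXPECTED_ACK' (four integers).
After event 0: A_seq=5000 A_ack=7063 B_seq=7063 B_ack=5000
After event 1: A_seq=5000 A_ack=7095 B_seq=7095 B_ack=5000
After event 2: A_seq=5106 A_ack=7095 B_seq=7095 B_ack=5000
After event 3: A_seq=5209 A_ack=7095 B_seq=7095 B_ack=5000
After event 4: A_seq=5209 A_ack=7095 B_seq=7095 B_ack=5000

5209 7095 7095 5000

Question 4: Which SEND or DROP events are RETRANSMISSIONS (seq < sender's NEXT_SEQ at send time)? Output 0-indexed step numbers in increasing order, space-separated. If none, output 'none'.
Step 0: SEND seq=7000 -> fresh
Step 1: SEND seq=7063 -> fresh
Step 2: DROP seq=5000 -> fresh
Step 3: SEND seq=5106 -> fresh

Answer: none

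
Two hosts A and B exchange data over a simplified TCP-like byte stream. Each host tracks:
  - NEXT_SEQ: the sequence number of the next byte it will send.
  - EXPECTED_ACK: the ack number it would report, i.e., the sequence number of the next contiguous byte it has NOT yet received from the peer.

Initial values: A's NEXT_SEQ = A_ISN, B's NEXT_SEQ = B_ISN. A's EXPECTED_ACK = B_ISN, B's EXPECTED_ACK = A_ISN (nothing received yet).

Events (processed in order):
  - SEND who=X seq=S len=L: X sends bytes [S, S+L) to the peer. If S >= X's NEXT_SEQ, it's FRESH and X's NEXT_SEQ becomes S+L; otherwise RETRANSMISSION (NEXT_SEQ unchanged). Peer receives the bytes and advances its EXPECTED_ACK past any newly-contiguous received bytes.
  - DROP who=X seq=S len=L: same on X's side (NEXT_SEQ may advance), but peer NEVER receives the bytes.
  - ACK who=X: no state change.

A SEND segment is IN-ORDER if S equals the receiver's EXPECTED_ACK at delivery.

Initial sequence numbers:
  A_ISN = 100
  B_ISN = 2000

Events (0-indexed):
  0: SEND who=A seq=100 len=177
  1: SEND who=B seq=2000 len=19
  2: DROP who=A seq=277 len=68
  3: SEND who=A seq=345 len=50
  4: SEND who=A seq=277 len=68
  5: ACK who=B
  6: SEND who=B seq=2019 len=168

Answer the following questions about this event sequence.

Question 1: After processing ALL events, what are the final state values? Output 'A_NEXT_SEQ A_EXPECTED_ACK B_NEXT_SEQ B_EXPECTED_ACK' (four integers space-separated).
After event 0: A_seq=277 A_ack=2000 B_seq=2000 B_ack=277
After event 1: A_seq=277 A_ack=2019 B_seq=2019 B_ack=277
After event 2: A_seq=345 A_ack=2019 B_seq=2019 B_ack=277
After event 3: A_seq=395 A_ack=2019 B_seq=2019 B_ack=277
After event 4: A_seq=395 A_ack=2019 B_seq=2019 B_ack=395
After event 5: A_seq=395 A_ack=2019 B_seq=2019 B_ack=395
After event 6: A_seq=395 A_ack=2187 B_seq=2187 B_ack=395

Answer: 395 2187 2187 395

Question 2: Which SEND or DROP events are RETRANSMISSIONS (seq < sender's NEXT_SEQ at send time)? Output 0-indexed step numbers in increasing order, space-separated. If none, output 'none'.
Step 0: SEND seq=100 -> fresh
Step 1: SEND seq=2000 -> fresh
Step 2: DROP seq=277 -> fresh
Step 3: SEND seq=345 -> fresh
Step 4: SEND seq=277 -> retransmit
Step 6: SEND seq=2019 -> fresh

Answer: 4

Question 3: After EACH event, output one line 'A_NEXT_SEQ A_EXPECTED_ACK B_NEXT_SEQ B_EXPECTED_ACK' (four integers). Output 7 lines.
277 2000 2000 277
277 2019 2019 277
345 2019 2019 277
395 2019 2019 277
395 2019 2019 395
395 2019 2019 395
395 2187 2187 395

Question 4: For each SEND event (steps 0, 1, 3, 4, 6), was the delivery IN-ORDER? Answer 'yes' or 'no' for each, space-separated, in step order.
Step 0: SEND seq=100 -> in-order
Step 1: SEND seq=2000 -> in-order
Step 3: SEND seq=345 -> out-of-order
Step 4: SEND seq=277 -> in-order
Step 6: SEND seq=2019 -> in-order

Answer: yes yes no yes yes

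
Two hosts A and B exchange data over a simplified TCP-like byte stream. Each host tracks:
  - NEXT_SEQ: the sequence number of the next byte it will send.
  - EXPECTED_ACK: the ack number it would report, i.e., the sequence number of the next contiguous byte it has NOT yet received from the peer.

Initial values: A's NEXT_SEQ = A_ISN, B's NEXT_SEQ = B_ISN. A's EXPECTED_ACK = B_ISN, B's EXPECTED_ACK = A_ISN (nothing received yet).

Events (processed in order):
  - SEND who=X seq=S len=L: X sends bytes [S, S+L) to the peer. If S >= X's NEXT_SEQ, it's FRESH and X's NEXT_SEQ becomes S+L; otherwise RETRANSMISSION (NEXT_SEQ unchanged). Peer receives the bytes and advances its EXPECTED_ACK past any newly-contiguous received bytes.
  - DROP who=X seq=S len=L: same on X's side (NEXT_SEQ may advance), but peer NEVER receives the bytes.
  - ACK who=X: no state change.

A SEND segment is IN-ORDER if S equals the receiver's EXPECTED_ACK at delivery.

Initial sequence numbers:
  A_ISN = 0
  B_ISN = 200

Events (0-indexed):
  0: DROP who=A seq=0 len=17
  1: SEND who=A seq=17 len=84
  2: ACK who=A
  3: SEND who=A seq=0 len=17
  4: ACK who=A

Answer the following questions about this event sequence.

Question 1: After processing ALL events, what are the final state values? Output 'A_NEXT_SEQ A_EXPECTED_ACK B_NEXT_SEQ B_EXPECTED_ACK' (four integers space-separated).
After event 0: A_seq=17 A_ack=200 B_seq=200 B_ack=0
After event 1: A_seq=101 A_ack=200 B_seq=200 B_ack=0
After event 2: A_seq=101 A_ack=200 B_seq=200 B_ack=0
After event 3: A_seq=101 A_ack=200 B_seq=200 B_ack=101
After event 4: A_seq=101 A_ack=200 B_seq=200 B_ack=101

Answer: 101 200 200 101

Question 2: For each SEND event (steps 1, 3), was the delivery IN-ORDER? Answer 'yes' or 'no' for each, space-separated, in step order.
Answer: no yes

Derivation:
Step 1: SEND seq=17 -> out-of-order
Step 3: SEND seq=0 -> in-order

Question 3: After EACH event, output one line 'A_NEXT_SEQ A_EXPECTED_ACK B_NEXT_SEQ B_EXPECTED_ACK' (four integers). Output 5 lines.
17 200 200 0
101 200 200 0
101 200 200 0
101 200 200 101
101 200 200 101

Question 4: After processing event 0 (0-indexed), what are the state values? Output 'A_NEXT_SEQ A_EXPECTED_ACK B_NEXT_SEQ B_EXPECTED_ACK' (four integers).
After event 0: A_seq=17 A_ack=200 B_seq=200 B_ack=0

17 200 200 0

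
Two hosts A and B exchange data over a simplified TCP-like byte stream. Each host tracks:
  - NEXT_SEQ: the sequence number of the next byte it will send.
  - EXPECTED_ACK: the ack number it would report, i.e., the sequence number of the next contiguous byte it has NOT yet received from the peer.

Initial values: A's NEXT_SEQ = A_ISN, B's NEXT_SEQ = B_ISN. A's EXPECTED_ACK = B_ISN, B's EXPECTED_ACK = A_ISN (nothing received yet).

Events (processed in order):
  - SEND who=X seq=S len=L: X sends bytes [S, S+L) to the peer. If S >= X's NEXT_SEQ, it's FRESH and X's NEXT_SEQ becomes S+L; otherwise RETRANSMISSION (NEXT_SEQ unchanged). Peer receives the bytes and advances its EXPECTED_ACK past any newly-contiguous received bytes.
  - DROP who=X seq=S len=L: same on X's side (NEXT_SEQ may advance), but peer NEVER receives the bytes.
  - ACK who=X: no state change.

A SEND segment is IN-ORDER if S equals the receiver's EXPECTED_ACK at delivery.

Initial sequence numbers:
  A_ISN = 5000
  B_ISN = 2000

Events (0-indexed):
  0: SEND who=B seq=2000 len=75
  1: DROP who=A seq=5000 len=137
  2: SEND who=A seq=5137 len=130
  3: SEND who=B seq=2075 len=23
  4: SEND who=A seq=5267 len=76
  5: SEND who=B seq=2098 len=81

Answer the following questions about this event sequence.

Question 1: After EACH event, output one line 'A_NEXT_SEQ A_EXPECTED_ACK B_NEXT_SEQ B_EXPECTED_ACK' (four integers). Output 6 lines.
5000 2075 2075 5000
5137 2075 2075 5000
5267 2075 2075 5000
5267 2098 2098 5000
5343 2098 2098 5000
5343 2179 2179 5000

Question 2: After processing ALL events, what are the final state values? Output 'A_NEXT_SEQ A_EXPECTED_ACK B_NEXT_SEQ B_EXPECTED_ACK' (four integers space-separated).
After event 0: A_seq=5000 A_ack=2075 B_seq=2075 B_ack=5000
After event 1: A_seq=5137 A_ack=2075 B_seq=2075 B_ack=5000
After event 2: A_seq=5267 A_ack=2075 B_seq=2075 B_ack=5000
After event 3: A_seq=5267 A_ack=2098 B_seq=2098 B_ack=5000
After event 4: A_seq=5343 A_ack=2098 B_seq=2098 B_ack=5000
After event 5: A_seq=5343 A_ack=2179 B_seq=2179 B_ack=5000

Answer: 5343 2179 2179 5000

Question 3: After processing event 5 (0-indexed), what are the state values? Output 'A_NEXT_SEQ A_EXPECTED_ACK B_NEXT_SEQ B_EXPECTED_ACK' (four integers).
After event 0: A_seq=5000 A_ack=2075 B_seq=2075 B_ack=5000
After event 1: A_seq=5137 A_ack=2075 B_seq=2075 B_ack=5000
After event 2: A_seq=5267 A_ack=2075 B_seq=2075 B_ack=5000
After event 3: A_seq=5267 A_ack=2098 B_seq=2098 B_ack=5000
After event 4: A_seq=5343 A_ack=2098 B_seq=2098 B_ack=5000
After event 5: A_seq=5343 A_ack=2179 B_seq=2179 B_ack=5000

5343 2179 2179 5000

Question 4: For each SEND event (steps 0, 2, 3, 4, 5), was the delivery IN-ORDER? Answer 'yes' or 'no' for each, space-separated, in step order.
Step 0: SEND seq=2000 -> in-order
Step 2: SEND seq=5137 -> out-of-order
Step 3: SEND seq=2075 -> in-order
Step 4: SEND seq=5267 -> out-of-order
Step 5: SEND seq=2098 -> in-order

Answer: yes no yes no yes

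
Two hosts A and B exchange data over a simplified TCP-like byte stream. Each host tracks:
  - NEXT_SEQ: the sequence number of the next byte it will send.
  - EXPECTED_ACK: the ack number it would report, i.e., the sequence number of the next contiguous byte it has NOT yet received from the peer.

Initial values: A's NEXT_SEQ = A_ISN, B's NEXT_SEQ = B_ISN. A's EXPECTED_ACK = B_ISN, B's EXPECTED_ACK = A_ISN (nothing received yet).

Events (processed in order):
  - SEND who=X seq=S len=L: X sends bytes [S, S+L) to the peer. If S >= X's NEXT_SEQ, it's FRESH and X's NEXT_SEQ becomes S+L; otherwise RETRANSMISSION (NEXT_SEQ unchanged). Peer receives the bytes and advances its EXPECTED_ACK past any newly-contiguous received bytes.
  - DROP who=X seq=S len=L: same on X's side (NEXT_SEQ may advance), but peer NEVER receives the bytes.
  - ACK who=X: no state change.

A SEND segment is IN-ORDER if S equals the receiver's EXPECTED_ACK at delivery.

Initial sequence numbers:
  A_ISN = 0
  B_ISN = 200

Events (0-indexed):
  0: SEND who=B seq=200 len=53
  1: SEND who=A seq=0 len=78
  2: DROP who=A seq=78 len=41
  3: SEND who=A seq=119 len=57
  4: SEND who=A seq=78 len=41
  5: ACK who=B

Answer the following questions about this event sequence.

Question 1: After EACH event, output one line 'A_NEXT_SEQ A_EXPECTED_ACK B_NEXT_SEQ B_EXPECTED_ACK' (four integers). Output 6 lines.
0 253 253 0
78 253 253 78
119 253 253 78
176 253 253 78
176 253 253 176
176 253 253 176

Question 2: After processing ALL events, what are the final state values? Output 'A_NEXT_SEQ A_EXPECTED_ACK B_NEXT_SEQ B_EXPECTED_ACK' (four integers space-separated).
Answer: 176 253 253 176

Derivation:
After event 0: A_seq=0 A_ack=253 B_seq=253 B_ack=0
After event 1: A_seq=78 A_ack=253 B_seq=253 B_ack=78
After event 2: A_seq=119 A_ack=253 B_seq=253 B_ack=78
After event 3: A_seq=176 A_ack=253 B_seq=253 B_ack=78
After event 4: A_seq=176 A_ack=253 B_seq=253 B_ack=176
After event 5: A_seq=176 A_ack=253 B_seq=253 B_ack=176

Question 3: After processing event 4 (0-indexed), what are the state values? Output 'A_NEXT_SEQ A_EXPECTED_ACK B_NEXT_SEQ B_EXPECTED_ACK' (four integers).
After event 0: A_seq=0 A_ack=253 B_seq=253 B_ack=0
After event 1: A_seq=78 A_ack=253 B_seq=253 B_ack=78
After event 2: A_seq=119 A_ack=253 B_seq=253 B_ack=78
After event 3: A_seq=176 A_ack=253 B_seq=253 B_ack=78
After event 4: A_seq=176 A_ack=253 B_seq=253 B_ack=176

176 253 253 176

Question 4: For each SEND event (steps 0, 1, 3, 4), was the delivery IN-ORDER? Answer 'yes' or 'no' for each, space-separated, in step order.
Answer: yes yes no yes

Derivation:
Step 0: SEND seq=200 -> in-order
Step 1: SEND seq=0 -> in-order
Step 3: SEND seq=119 -> out-of-order
Step 4: SEND seq=78 -> in-order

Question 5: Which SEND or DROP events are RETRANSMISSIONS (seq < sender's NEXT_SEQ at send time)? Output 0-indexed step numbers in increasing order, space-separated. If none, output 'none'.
Answer: 4

Derivation:
Step 0: SEND seq=200 -> fresh
Step 1: SEND seq=0 -> fresh
Step 2: DROP seq=78 -> fresh
Step 3: SEND seq=119 -> fresh
Step 4: SEND seq=78 -> retransmit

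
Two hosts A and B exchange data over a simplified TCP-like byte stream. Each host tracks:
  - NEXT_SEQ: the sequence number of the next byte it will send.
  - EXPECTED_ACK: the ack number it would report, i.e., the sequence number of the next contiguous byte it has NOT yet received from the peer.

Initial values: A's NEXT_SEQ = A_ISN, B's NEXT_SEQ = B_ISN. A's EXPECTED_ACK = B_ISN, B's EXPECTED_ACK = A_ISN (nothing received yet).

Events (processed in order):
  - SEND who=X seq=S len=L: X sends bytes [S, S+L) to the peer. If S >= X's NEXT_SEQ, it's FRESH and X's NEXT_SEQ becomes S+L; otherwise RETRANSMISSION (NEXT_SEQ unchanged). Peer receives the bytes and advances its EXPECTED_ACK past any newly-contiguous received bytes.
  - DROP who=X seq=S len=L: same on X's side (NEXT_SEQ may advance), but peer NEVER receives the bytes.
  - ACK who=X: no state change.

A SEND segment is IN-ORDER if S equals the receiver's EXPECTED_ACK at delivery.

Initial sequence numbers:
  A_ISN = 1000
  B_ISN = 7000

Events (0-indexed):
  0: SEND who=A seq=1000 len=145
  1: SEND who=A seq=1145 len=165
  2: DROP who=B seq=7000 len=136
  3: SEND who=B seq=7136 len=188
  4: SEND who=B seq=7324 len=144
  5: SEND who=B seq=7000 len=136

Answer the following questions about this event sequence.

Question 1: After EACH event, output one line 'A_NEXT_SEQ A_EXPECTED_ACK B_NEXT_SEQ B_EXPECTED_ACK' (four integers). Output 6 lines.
1145 7000 7000 1145
1310 7000 7000 1310
1310 7000 7136 1310
1310 7000 7324 1310
1310 7000 7468 1310
1310 7468 7468 1310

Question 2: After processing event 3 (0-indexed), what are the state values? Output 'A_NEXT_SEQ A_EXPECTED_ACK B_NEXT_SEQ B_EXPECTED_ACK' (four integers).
After event 0: A_seq=1145 A_ack=7000 B_seq=7000 B_ack=1145
After event 1: A_seq=1310 A_ack=7000 B_seq=7000 B_ack=1310
After event 2: A_seq=1310 A_ack=7000 B_seq=7136 B_ack=1310
After event 3: A_seq=1310 A_ack=7000 B_seq=7324 B_ack=1310

1310 7000 7324 1310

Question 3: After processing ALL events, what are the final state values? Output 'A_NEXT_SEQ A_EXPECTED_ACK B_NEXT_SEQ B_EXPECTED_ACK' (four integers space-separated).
After event 0: A_seq=1145 A_ack=7000 B_seq=7000 B_ack=1145
After event 1: A_seq=1310 A_ack=7000 B_seq=7000 B_ack=1310
After event 2: A_seq=1310 A_ack=7000 B_seq=7136 B_ack=1310
After event 3: A_seq=1310 A_ack=7000 B_seq=7324 B_ack=1310
After event 4: A_seq=1310 A_ack=7000 B_seq=7468 B_ack=1310
After event 5: A_seq=1310 A_ack=7468 B_seq=7468 B_ack=1310

Answer: 1310 7468 7468 1310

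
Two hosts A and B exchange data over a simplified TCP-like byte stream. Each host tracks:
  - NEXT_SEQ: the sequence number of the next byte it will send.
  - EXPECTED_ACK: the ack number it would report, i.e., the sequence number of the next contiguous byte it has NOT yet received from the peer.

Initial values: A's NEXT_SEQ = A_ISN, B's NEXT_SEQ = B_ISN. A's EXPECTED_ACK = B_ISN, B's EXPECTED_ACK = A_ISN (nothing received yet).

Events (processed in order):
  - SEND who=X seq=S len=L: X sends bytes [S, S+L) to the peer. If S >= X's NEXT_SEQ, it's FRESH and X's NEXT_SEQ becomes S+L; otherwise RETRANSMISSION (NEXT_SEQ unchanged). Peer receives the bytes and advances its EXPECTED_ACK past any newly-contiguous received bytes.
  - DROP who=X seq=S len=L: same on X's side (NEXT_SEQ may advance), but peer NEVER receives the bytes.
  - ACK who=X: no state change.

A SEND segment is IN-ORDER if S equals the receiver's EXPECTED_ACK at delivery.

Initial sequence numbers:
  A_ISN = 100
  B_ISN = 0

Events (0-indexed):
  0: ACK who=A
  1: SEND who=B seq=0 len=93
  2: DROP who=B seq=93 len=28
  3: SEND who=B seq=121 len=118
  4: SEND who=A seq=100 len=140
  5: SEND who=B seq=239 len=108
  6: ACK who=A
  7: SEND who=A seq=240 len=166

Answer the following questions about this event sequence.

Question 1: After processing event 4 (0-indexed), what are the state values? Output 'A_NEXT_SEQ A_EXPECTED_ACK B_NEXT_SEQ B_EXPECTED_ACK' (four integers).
After event 0: A_seq=100 A_ack=0 B_seq=0 B_ack=100
After event 1: A_seq=100 A_ack=93 B_seq=93 B_ack=100
After event 2: A_seq=100 A_ack=93 B_seq=121 B_ack=100
After event 3: A_seq=100 A_ack=93 B_seq=239 B_ack=100
After event 4: A_seq=240 A_ack=93 B_seq=239 B_ack=240

240 93 239 240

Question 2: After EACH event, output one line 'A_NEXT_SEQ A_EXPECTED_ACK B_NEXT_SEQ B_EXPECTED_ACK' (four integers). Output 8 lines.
100 0 0 100
100 93 93 100
100 93 121 100
100 93 239 100
240 93 239 240
240 93 347 240
240 93 347 240
406 93 347 406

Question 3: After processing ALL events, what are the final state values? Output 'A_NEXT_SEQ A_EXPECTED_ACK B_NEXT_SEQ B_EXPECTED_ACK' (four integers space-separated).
Answer: 406 93 347 406

Derivation:
After event 0: A_seq=100 A_ack=0 B_seq=0 B_ack=100
After event 1: A_seq=100 A_ack=93 B_seq=93 B_ack=100
After event 2: A_seq=100 A_ack=93 B_seq=121 B_ack=100
After event 3: A_seq=100 A_ack=93 B_seq=239 B_ack=100
After event 4: A_seq=240 A_ack=93 B_seq=239 B_ack=240
After event 5: A_seq=240 A_ack=93 B_seq=347 B_ack=240
After event 6: A_seq=240 A_ack=93 B_seq=347 B_ack=240
After event 7: A_seq=406 A_ack=93 B_seq=347 B_ack=406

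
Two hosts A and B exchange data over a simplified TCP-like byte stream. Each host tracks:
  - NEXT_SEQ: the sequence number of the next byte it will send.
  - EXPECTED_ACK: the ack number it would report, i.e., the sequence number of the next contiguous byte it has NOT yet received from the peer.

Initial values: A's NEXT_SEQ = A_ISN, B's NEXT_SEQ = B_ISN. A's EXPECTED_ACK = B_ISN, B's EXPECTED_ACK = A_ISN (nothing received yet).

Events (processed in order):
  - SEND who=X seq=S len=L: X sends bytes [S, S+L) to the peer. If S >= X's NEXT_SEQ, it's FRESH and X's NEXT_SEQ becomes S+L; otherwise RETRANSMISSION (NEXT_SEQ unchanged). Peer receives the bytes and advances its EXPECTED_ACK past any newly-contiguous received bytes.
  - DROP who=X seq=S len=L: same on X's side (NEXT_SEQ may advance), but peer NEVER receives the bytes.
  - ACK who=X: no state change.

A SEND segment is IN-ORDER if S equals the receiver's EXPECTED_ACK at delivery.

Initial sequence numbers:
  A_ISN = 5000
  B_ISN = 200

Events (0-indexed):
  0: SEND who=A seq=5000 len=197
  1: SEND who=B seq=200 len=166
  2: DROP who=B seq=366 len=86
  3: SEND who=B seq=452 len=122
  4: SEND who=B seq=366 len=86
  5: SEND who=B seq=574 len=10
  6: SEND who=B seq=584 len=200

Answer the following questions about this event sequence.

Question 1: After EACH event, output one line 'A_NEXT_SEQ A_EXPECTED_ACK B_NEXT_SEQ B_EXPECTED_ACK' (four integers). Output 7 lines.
5197 200 200 5197
5197 366 366 5197
5197 366 452 5197
5197 366 574 5197
5197 574 574 5197
5197 584 584 5197
5197 784 784 5197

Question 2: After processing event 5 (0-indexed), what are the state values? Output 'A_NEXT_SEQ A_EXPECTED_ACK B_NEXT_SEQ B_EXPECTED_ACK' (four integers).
After event 0: A_seq=5197 A_ack=200 B_seq=200 B_ack=5197
After event 1: A_seq=5197 A_ack=366 B_seq=366 B_ack=5197
After event 2: A_seq=5197 A_ack=366 B_seq=452 B_ack=5197
After event 3: A_seq=5197 A_ack=366 B_seq=574 B_ack=5197
After event 4: A_seq=5197 A_ack=574 B_seq=574 B_ack=5197
After event 5: A_seq=5197 A_ack=584 B_seq=584 B_ack=5197

5197 584 584 5197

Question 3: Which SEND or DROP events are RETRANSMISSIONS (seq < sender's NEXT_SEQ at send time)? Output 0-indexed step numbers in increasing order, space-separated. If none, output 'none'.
Step 0: SEND seq=5000 -> fresh
Step 1: SEND seq=200 -> fresh
Step 2: DROP seq=366 -> fresh
Step 3: SEND seq=452 -> fresh
Step 4: SEND seq=366 -> retransmit
Step 5: SEND seq=574 -> fresh
Step 6: SEND seq=584 -> fresh

Answer: 4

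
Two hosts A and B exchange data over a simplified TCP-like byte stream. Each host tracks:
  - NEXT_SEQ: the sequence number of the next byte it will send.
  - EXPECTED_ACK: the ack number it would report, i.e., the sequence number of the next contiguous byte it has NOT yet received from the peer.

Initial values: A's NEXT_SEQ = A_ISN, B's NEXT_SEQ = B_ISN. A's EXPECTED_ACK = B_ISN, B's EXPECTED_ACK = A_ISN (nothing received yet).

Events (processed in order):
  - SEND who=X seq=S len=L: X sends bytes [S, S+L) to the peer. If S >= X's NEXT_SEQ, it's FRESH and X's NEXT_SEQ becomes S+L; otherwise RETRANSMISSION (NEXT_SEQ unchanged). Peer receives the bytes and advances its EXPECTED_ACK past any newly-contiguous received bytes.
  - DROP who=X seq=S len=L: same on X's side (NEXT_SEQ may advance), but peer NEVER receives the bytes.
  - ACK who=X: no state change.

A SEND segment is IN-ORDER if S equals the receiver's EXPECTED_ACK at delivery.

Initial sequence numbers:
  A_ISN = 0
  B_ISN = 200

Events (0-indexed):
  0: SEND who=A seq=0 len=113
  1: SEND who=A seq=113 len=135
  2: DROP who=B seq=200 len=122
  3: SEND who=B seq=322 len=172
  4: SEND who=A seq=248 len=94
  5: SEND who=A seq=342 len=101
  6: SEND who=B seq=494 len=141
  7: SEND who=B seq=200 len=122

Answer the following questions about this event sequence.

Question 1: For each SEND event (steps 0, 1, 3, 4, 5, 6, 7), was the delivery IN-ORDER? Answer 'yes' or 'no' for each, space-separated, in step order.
Answer: yes yes no yes yes no yes

Derivation:
Step 0: SEND seq=0 -> in-order
Step 1: SEND seq=113 -> in-order
Step 3: SEND seq=322 -> out-of-order
Step 4: SEND seq=248 -> in-order
Step 5: SEND seq=342 -> in-order
Step 6: SEND seq=494 -> out-of-order
Step 7: SEND seq=200 -> in-order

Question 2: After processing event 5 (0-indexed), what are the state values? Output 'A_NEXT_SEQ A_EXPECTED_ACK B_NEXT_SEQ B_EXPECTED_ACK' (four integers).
After event 0: A_seq=113 A_ack=200 B_seq=200 B_ack=113
After event 1: A_seq=248 A_ack=200 B_seq=200 B_ack=248
After event 2: A_seq=248 A_ack=200 B_seq=322 B_ack=248
After event 3: A_seq=248 A_ack=200 B_seq=494 B_ack=248
After event 4: A_seq=342 A_ack=200 B_seq=494 B_ack=342
After event 5: A_seq=443 A_ack=200 B_seq=494 B_ack=443

443 200 494 443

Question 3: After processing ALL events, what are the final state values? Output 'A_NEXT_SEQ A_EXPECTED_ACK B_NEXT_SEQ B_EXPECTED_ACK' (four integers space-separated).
After event 0: A_seq=113 A_ack=200 B_seq=200 B_ack=113
After event 1: A_seq=248 A_ack=200 B_seq=200 B_ack=248
After event 2: A_seq=248 A_ack=200 B_seq=322 B_ack=248
After event 3: A_seq=248 A_ack=200 B_seq=494 B_ack=248
After event 4: A_seq=342 A_ack=200 B_seq=494 B_ack=342
After event 5: A_seq=443 A_ack=200 B_seq=494 B_ack=443
After event 6: A_seq=443 A_ack=200 B_seq=635 B_ack=443
After event 7: A_seq=443 A_ack=635 B_seq=635 B_ack=443

Answer: 443 635 635 443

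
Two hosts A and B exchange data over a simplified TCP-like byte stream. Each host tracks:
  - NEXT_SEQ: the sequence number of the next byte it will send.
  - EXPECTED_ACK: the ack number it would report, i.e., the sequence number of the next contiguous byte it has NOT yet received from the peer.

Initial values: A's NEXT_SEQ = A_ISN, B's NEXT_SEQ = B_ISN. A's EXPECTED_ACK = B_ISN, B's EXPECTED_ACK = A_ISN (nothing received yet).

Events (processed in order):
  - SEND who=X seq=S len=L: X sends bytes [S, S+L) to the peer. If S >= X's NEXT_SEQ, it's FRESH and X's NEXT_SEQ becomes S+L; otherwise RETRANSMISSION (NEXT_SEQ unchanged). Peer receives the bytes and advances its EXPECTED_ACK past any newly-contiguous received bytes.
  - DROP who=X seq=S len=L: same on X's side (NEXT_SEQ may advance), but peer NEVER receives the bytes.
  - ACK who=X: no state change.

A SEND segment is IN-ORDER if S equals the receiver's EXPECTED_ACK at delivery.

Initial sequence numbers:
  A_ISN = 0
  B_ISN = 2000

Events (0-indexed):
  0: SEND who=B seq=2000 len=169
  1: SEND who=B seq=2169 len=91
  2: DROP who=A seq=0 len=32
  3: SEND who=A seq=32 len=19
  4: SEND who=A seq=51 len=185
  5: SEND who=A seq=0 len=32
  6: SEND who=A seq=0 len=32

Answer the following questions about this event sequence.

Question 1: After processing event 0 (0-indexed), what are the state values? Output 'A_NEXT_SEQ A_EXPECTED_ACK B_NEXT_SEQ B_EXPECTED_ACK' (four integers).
After event 0: A_seq=0 A_ack=2169 B_seq=2169 B_ack=0

0 2169 2169 0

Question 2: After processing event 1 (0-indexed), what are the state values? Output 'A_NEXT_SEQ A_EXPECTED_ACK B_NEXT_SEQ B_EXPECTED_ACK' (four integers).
After event 0: A_seq=0 A_ack=2169 B_seq=2169 B_ack=0
After event 1: A_seq=0 A_ack=2260 B_seq=2260 B_ack=0

0 2260 2260 0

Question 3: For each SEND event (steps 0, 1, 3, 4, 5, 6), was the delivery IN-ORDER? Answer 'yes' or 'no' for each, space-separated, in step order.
Step 0: SEND seq=2000 -> in-order
Step 1: SEND seq=2169 -> in-order
Step 3: SEND seq=32 -> out-of-order
Step 4: SEND seq=51 -> out-of-order
Step 5: SEND seq=0 -> in-order
Step 6: SEND seq=0 -> out-of-order

Answer: yes yes no no yes no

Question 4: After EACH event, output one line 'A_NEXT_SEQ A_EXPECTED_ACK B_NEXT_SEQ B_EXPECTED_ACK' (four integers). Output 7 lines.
0 2169 2169 0
0 2260 2260 0
32 2260 2260 0
51 2260 2260 0
236 2260 2260 0
236 2260 2260 236
236 2260 2260 236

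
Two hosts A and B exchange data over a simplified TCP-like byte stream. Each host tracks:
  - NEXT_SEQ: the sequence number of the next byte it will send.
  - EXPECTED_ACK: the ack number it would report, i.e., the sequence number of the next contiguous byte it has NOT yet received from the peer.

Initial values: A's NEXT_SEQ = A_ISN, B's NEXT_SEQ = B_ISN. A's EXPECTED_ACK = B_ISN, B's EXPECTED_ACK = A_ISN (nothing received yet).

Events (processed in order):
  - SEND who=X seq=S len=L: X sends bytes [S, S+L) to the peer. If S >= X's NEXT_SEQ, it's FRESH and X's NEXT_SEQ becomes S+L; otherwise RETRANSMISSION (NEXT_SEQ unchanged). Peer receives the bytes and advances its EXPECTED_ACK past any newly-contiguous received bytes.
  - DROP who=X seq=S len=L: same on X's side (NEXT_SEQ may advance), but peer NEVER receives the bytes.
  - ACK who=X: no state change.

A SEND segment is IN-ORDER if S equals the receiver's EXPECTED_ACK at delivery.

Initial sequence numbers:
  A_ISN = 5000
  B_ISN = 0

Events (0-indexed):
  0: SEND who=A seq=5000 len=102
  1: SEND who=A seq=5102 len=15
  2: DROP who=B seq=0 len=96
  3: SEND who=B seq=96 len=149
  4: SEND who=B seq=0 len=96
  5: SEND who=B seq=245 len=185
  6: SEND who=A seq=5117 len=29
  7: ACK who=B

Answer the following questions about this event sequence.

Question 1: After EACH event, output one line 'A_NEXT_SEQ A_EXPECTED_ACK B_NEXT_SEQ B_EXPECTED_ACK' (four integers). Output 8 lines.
5102 0 0 5102
5117 0 0 5117
5117 0 96 5117
5117 0 245 5117
5117 245 245 5117
5117 430 430 5117
5146 430 430 5146
5146 430 430 5146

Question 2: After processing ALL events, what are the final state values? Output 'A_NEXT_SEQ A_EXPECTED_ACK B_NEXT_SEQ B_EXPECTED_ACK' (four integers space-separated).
After event 0: A_seq=5102 A_ack=0 B_seq=0 B_ack=5102
After event 1: A_seq=5117 A_ack=0 B_seq=0 B_ack=5117
After event 2: A_seq=5117 A_ack=0 B_seq=96 B_ack=5117
After event 3: A_seq=5117 A_ack=0 B_seq=245 B_ack=5117
After event 4: A_seq=5117 A_ack=245 B_seq=245 B_ack=5117
After event 5: A_seq=5117 A_ack=430 B_seq=430 B_ack=5117
After event 6: A_seq=5146 A_ack=430 B_seq=430 B_ack=5146
After event 7: A_seq=5146 A_ack=430 B_seq=430 B_ack=5146

Answer: 5146 430 430 5146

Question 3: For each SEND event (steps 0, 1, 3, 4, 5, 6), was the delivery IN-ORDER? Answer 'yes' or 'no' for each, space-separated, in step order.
Step 0: SEND seq=5000 -> in-order
Step 1: SEND seq=5102 -> in-order
Step 3: SEND seq=96 -> out-of-order
Step 4: SEND seq=0 -> in-order
Step 5: SEND seq=245 -> in-order
Step 6: SEND seq=5117 -> in-order

Answer: yes yes no yes yes yes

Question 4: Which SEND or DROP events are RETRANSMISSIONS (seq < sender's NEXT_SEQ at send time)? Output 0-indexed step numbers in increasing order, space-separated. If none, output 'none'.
Step 0: SEND seq=5000 -> fresh
Step 1: SEND seq=5102 -> fresh
Step 2: DROP seq=0 -> fresh
Step 3: SEND seq=96 -> fresh
Step 4: SEND seq=0 -> retransmit
Step 5: SEND seq=245 -> fresh
Step 6: SEND seq=5117 -> fresh

Answer: 4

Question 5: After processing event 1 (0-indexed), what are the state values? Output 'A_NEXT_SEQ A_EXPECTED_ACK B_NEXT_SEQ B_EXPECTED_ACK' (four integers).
After event 0: A_seq=5102 A_ack=0 B_seq=0 B_ack=5102
After event 1: A_seq=5117 A_ack=0 B_seq=0 B_ack=5117

5117 0 0 5117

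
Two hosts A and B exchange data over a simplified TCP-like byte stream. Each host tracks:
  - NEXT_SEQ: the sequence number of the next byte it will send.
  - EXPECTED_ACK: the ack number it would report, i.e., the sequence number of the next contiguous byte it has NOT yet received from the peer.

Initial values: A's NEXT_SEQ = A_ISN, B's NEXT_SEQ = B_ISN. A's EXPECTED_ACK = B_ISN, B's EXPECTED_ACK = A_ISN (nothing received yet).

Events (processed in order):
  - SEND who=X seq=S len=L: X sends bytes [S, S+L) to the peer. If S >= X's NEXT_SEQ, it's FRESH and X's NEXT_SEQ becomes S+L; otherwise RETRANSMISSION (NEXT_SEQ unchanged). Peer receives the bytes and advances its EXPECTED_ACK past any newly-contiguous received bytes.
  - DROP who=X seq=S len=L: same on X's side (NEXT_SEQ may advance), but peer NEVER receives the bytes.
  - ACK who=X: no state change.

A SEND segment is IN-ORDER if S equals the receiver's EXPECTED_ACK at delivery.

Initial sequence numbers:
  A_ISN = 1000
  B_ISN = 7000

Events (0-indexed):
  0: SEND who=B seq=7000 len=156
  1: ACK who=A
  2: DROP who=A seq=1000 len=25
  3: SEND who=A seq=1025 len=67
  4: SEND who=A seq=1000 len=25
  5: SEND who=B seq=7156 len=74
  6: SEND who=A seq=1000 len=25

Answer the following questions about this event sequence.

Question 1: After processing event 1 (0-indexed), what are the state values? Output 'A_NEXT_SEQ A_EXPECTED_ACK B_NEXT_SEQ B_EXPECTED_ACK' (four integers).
After event 0: A_seq=1000 A_ack=7156 B_seq=7156 B_ack=1000
After event 1: A_seq=1000 A_ack=7156 B_seq=7156 B_ack=1000

1000 7156 7156 1000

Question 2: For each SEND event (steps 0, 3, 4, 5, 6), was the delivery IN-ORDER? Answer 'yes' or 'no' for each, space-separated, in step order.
Answer: yes no yes yes no

Derivation:
Step 0: SEND seq=7000 -> in-order
Step 3: SEND seq=1025 -> out-of-order
Step 4: SEND seq=1000 -> in-order
Step 5: SEND seq=7156 -> in-order
Step 6: SEND seq=1000 -> out-of-order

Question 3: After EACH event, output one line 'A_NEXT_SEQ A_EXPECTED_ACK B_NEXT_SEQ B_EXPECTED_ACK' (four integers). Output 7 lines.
1000 7156 7156 1000
1000 7156 7156 1000
1025 7156 7156 1000
1092 7156 7156 1000
1092 7156 7156 1092
1092 7230 7230 1092
1092 7230 7230 1092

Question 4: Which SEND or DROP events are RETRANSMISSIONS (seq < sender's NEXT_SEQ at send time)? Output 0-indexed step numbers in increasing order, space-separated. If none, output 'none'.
Step 0: SEND seq=7000 -> fresh
Step 2: DROP seq=1000 -> fresh
Step 3: SEND seq=1025 -> fresh
Step 4: SEND seq=1000 -> retransmit
Step 5: SEND seq=7156 -> fresh
Step 6: SEND seq=1000 -> retransmit

Answer: 4 6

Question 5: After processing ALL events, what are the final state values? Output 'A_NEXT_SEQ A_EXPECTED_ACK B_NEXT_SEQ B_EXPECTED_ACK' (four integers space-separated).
After event 0: A_seq=1000 A_ack=7156 B_seq=7156 B_ack=1000
After event 1: A_seq=1000 A_ack=7156 B_seq=7156 B_ack=1000
After event 2: A_seq=1025 A_ack=7156 B_seq=7156 B_ack=1000
After event 3: A_seq=1092 A_ack=7156 B_seq=7156 B_ack=1000
After event 4: A_seq=1092 A_ack=7156 B_seq=7156 B_ack=1092
After event 5: A_seq=1092 A_ack=7230 B_seq=7230 B_ack=1092
After event 6: A_seq=1092 A_ack=7230 B_seq=7230 B_ack=1092

Answer: 1092 7230 7230 1092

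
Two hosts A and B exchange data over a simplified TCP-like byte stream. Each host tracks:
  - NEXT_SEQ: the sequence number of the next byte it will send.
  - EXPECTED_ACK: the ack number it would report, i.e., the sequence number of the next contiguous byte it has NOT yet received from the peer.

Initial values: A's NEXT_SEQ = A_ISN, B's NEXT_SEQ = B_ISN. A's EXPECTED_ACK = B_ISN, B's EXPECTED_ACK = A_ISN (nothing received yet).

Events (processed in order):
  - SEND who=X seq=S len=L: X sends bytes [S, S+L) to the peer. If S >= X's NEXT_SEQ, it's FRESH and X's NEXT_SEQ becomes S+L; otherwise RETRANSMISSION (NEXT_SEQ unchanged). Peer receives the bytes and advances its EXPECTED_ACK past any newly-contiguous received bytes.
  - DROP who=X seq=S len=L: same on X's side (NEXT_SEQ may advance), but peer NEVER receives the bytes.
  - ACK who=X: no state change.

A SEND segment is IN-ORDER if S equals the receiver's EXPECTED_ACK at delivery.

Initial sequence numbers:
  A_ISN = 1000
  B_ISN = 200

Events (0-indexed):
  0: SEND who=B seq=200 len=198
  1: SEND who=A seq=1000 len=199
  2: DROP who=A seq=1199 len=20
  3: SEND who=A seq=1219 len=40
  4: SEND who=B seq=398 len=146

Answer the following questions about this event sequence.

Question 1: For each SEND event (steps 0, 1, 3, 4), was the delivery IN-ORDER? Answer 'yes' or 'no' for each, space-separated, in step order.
Step 0: SEND seq=200 -> in-order
Step 1: SEND seq=1000 -> in-order
Step 3: SEND seq=1219 -> out-of-order
Step 4: SEND seq=398 -> in-order

Answer: yes yes no yes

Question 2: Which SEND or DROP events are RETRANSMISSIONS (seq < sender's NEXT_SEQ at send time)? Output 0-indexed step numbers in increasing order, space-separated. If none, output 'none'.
Answer: none

Derivation:
Step 0: SEND seq=200 -> fresh
Step 1: SEND seq=1000 -> fresh
Step 2: DROP seq=1199 -> fresh
Step 3: SEND seq=1219 -> fresh
Step 4: SEND seq=398 -> fresh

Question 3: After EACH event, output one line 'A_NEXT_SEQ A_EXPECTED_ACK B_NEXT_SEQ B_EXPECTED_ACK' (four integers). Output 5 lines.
1000 398 398 1000
1199 398 398 1199
1219 398 398 1199
1259 398 398 1199
1259 544 544 1199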